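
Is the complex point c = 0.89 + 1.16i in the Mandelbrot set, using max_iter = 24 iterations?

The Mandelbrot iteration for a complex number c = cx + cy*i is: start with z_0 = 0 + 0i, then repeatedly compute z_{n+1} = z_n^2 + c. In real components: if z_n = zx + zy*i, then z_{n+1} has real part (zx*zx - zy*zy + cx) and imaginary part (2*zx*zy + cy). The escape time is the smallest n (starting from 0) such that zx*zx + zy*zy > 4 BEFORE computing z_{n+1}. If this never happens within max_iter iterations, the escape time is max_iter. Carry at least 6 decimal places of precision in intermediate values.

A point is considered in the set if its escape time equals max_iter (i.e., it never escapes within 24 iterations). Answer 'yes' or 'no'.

Answer: no

Derivation:
z_0 = 0 + 0i, c = 0.8900 + 1.1600i
Iter 1: z = 0.8900 + 1.1600i, |z|^2 = 2.1377
Iter 2: z = 0.3365 + 3.2248i, |z|^2 = 10.5126
Escaped at iteration 2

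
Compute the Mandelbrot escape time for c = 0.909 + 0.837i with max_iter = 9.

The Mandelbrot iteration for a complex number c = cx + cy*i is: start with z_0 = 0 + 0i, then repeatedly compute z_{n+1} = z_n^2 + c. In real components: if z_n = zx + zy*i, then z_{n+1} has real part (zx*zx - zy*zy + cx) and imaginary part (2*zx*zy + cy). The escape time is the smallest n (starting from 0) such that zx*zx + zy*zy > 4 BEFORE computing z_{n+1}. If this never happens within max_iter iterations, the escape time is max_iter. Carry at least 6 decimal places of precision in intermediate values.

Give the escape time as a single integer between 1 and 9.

z_0 = 0 + 0i, c = 0.9090 + 0.8370i
Iter 1: z = 0.9090 + 0.8370i, |z|^2 = 1.5269
Iter 2: z = 1.0347 + 2.3587i, |z|^2 = 6.6339
Escaped at iteration 2

Answer: 2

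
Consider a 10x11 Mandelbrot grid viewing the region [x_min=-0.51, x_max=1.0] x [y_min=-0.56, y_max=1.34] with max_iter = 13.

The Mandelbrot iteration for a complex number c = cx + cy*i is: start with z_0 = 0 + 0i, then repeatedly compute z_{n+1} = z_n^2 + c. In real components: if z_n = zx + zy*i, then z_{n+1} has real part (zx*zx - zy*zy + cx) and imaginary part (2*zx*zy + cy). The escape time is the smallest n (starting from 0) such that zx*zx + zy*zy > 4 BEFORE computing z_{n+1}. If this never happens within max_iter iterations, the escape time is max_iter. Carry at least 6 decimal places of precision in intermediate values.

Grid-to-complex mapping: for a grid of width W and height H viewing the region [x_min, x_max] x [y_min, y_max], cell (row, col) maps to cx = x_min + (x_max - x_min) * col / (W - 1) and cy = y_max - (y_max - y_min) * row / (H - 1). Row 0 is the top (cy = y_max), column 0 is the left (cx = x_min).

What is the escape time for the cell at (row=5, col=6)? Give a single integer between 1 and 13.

Answer: 5

Derivation:
z_0 = 0 + 0i, c = 0.4967 + 0.3900i
Iter 1: z = 0.4967 + 0.3900i, |z|^2 = 0.3988
Iter 2: z = 0.5912 + 0.7774i, |z|^2 = 0.9539
Iter 3: z = 0.2419 + 1.3093i, |z|^2 = 1.7727
Iter 4: z = -1.1590 + 1.0234i, |z|^2 = 2.3906
Iter 5: z = 0.7926 + -1.9822i, |z|^2 = 4.5575
Escaped at iteration 5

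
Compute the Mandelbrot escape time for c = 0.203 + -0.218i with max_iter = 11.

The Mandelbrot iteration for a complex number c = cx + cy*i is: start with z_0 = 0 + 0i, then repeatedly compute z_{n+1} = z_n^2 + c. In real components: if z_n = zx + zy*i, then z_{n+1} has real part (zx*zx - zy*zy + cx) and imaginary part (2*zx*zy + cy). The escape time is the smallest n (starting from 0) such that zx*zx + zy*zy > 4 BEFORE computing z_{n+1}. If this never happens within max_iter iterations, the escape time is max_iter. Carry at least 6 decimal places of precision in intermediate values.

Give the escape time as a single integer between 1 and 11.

Answer: 11

Derivation:
z_0 = 0 + 0i, c = 0.2030 + -0.2180i
Iter 1: z = 0.2030 + -0.2180i, |z|^2 = 0.0887
Iter 2: z = 0.1967 + -0.3065i, |z|^2 = 0.1326
Iter 3: z = 0.1477 + -0.3386i, |z|^2 = 0.1365
Iter 4: z = 0.1102 + -0.3180i, |z|^2 = 0.1133
Iter 5: z = 0.1140 + -0.2881i, |z|^2 = 0.0960
Iter 6: z = 0.1330 + -0.2837i, |z|^2 = 0.0982
Iter 7: z = 0.1402 + -0.2935i, |z|^2 = 0.1058
Iter 8: z = 0.1365 + -0.3003i, |z|^2 = 0.1088
Iter 9: z = 0.1315 + -0.3000i, |z|^2 = 0.1073
Iter 10: z = 0.1303 + -0.2969i, |z|^2 = 0.1051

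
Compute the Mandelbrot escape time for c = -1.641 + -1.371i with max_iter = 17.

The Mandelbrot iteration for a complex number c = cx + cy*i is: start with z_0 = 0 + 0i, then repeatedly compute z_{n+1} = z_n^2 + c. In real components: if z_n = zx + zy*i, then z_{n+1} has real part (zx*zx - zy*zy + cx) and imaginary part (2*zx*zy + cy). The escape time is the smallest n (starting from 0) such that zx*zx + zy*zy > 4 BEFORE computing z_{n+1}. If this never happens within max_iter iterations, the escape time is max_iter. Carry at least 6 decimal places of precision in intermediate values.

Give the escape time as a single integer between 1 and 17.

Answer: 1

Derivation:
z_0 = 0 + 0i, c = -1.6410 + -1.3710i
Iter 1: z = -1.6410 + -1.3710i, |z|^2 = 4.5725
Escaped at iteration 1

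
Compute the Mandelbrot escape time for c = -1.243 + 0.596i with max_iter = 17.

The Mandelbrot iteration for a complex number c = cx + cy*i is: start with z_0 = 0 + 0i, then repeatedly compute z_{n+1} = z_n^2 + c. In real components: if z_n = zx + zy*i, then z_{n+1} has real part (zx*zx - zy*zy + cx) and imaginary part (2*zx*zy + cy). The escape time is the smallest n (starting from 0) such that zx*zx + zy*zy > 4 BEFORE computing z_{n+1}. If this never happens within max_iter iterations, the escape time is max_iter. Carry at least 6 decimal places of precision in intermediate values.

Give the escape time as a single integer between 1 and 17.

Answer: 3

Derivation:
z_0 = 0 + 0i, c = -1.2430 + 0.5960i
Iter 1: z = -1.2430 + 0.5960i, |z|^2 = 1.9003
Iter 2: z = -0.0532 + -0.8857i, |z|^2 = 0.7872
Iter 3: z = -2.0246 + 0.6902i, |z|^2 = 4.5752
Escaped at iteration 3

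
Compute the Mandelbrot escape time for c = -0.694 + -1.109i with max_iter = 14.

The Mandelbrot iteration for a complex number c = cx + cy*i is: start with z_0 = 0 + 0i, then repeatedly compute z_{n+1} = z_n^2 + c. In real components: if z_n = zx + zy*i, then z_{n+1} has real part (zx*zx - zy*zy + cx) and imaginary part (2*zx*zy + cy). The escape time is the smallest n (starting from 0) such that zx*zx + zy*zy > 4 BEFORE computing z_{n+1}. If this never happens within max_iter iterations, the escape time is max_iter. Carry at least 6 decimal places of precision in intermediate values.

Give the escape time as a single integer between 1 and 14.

z_0 = 0 + 0i, c = -0.6940 + -1.1090i
Iter 1: z = -0.6940 + -1.1090i, |z|^2 = 1.7115
Iter 2: z = -1.4422 + 0.4303i, |z|^2 = 2.2652
Iter 3: z = 1.2009 + -2.3502i, |z|^2 = 6.9655
Escaped at iteration 3

Answer: 3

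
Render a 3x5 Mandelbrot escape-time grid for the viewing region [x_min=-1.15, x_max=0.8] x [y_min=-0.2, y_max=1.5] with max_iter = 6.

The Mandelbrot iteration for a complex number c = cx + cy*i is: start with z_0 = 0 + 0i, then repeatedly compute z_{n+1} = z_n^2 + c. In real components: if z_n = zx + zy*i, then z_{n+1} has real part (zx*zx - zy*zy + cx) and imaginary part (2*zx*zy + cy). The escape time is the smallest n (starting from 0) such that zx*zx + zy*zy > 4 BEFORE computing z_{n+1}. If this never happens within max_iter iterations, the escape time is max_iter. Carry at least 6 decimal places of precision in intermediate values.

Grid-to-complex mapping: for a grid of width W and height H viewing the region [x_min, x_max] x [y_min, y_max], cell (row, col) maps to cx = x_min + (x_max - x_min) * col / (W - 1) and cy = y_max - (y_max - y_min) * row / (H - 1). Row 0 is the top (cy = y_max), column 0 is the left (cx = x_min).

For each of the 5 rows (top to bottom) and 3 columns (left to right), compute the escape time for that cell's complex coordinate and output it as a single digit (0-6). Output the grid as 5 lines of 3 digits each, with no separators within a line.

Answer: 222
362
363
663
663

Derivation:
(row=0, col=0): c = -1.1500 + 1.5000i → escape time 2
(row=0, col=1): c = -0.1750 + 1.5000i → escape time 2
(row=0, col=2): c = 0.8000 + 1.5000i → escape time 2
(row=1, col=0): c = -1.1500 + 1.0750i → escape time 3
(row=1, col=1): c = -0.1750 + 1.0750i → escape time 6
(row=1, col=2): c = 0.8000 + 1.0750i → escape time 2
(row=2, col=0): c = -1.1500 + 0.6500i → escape time 3
(row=2, col=1): c = -0.1750 + 0.6500i → escape time 6
(row=2, col=2): c = 0.8000 + 0.6500i → escape time 3
(row=3, col=0): c = -1.1500 + 0.2250i → escape time 6
(row=3, col=1): c = -0.1750 + 0.2250i → escape time 6
(row=3, col=2): c = 0.8000 + 0.2250i → escape time 3
(row=4, col=0): c = -1.1500 + -0.2000i → escape time 6
(row=4, col=1): c = -0.1750 + -0.2000i → escape time 6
(row=4, col=2): c = 0.8000 + -0.2000i → escape time 3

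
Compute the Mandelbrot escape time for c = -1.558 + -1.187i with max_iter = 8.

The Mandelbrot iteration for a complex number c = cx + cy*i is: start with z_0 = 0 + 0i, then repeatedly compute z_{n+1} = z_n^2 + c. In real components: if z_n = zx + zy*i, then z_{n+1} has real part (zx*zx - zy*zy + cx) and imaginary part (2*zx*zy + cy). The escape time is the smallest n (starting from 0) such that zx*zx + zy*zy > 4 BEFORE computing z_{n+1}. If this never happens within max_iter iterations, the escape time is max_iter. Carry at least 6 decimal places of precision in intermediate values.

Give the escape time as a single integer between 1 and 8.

z_0 = 0 + 0i, c = -1.5580 + -1.1870i
Iter 1: z = -1.5580 + -1.1870i, |z|^2 = 3.8363
Iter 2: z = -0.5396 + 2.5117i, |z|^2 = 6.5998
Escaped at iteration 2

Answer: 2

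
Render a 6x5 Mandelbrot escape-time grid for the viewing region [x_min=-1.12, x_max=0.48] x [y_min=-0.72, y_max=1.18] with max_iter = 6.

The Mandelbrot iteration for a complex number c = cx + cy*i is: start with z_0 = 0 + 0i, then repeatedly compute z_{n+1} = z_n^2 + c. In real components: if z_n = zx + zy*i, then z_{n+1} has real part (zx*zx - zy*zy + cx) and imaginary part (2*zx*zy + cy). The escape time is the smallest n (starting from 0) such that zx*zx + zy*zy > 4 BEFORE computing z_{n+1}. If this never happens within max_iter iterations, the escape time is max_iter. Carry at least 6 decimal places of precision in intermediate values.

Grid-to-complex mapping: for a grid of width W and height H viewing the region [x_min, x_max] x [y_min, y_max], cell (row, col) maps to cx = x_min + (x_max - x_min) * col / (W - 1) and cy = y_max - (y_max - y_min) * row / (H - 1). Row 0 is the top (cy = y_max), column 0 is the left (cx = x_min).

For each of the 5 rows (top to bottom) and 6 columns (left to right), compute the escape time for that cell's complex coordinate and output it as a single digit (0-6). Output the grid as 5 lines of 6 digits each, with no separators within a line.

(row=0, col=0): c = -1.1200 + 1.1800i → escape time 3
(row=0, col=1): c = -0.8000 + 1.1800i → escape time 3
(row=0, col=2): c = -0.4800 + 1.1800i → escape time 3
(row=0, col=3): c = -0.1600 + 1.1800i → escape time 4
(row=0, col=4): c = 0.1600 + 1.1800i → escape time 3
(row=0, col=5): c = 0.4800 + 1.1800i → escape time 2
(row=1, col=0): c = -1.1200 + 0.7050i → escape time 3
(row=1, col=1): c = -0.8000 + 0.7050i → escape time 4
(row=1, col=2): c = -0.4800 + 0.7050i → escape time 6
(row=1, col=3): c = -0.1600 + 0.7050i → escape time 6
(row=1, col=4): c = 0.1600 + 0.7050i → escape time 6
(row=1, col=5): c = 0.4800 + 0.7050i → escape time 4
(row=2, col=0): c = -1.1200 + 0.2300i → escape time 6
(row=2, col=1): c = -0.8000 + 0.2300i → escape time 6
(row=2, col=2): c = -0.4800 + 0.2300i → escape time 6
(row=2, col=3): c = -0.1600 + 0.2300i → escape time 6
(row=2, col=4): c = 0.1600 + 0.2300i → escape time 6
(row=2, col=5): c = 0.4800 + 0.2300i → escape time 6
(row=3, col=0): c = -1.1200 + -0.2450i → escape time 6
(row=3, col=1): c = -0.8000 + -0.2450i → escape time 6
(row=3, col=2): c = -0.4800 + -0.2450i → escape time 6
(row=3, col=3): c = -0.1600 + -0.2450i → escape time 6
(row=3, col=4): c = 0.1600 + -0.2450i → escape time 6
(row=3, col=5): c = 0.4800 + -0.2450i → escape time 6
(row=4, col=0): c = -1.1200 + -0.7200i → escape time 3
(row=4, col=1): c = -0.8000 + -0.7200i → escape time 4
(row=4, col=2): c = -0.4800 + -0.7200i → escape time 6
(row=4, col=3): c = -0.1600 + -0.7200i → escape time 6
(row=4, col=4): c = 0.1600 + -0.7200i → escape time 6
(row=4, col=5): c = 0.4800 + -0.7200i → escape time 4

Answer: 333432
346664
666666
666666
346664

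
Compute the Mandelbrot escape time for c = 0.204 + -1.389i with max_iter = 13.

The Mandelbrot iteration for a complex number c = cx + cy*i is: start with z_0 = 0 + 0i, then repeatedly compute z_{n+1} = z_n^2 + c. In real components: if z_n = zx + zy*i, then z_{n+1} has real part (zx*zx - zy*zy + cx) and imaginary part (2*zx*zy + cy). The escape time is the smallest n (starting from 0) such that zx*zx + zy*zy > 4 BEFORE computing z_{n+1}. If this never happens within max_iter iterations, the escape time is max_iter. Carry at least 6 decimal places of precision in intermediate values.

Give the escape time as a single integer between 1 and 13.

Answer: 2

Derivation:
z_0 = 0 + 0i, c = 0.2040 + -1.3890i
Iter 1: z = 0.2040 + -1.3890i, |z|^2 = 1.9709
Iter 2: z = -1.6837 + -1.9557i, |z|^2 = 6.6597
Escaped at iteration 2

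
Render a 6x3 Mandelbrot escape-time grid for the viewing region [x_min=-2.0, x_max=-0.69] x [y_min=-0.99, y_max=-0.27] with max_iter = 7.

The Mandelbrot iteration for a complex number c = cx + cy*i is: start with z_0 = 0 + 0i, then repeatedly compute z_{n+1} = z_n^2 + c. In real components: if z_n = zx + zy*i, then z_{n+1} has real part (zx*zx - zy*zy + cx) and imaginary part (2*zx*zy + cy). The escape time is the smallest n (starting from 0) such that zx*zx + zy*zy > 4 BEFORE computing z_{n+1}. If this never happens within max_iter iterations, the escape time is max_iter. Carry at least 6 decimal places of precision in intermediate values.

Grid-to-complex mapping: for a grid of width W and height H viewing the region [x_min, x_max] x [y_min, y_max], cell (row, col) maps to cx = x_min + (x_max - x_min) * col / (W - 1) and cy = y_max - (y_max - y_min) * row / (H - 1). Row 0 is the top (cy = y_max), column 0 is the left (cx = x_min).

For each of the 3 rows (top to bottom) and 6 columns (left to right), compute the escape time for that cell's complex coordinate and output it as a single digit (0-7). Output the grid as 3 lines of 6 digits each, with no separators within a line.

(row=0, col=0): c = -2.0000 + -0.2700i → escape time 1
(row=0, col=1): c = -1.7380 + -0.2700i → escape time 4
(row=0, col=2): c = -1.4760 + -0.2700i → escape time 5
(row=0, col=3): c = -1.2140 + -0.2700i → escape time 7
(row=0, col=4): c = -0.9520 + -0.2700i → escape time 7
(row=0, col=5): c = -0.6900 + -0.2700i → escape time 7
(row=1, col=0): c = -2.0000 + -0.6300i → escape time 1
(row=1, col=1): c = -1.7380 + -0.6300i → escape time 3
(row=1, col=2): c = -1.4760 + -0.6300i → escape time 3
(row=1, col=3): c = -1.2140 + -0.6300i → escape time 3
(row=1, col=4): c = -0.9520 + -0.6300i → escape time 4
(row=1, col=5): c = -0.6900 + -0.6300i → escape time 6
(row=2, col=0): c = -2.0000 + -0.9900i → escape time 1
(row=2, col=1): c = -1.7380 + -0.9900i → escape time 1
(row=2, col=2): c = -1.4760 + -0.9900i → escape time 3
(row=2, col=3): c = -1.2140 + -0.9900i → escape time 3
(row=2, col=4): c = -0.9520 + -0.9900i → escape time 3
(row=2, col=5): c = -0.6900 + -0.9900i → escape time 4

Answer: 145777
133346
113334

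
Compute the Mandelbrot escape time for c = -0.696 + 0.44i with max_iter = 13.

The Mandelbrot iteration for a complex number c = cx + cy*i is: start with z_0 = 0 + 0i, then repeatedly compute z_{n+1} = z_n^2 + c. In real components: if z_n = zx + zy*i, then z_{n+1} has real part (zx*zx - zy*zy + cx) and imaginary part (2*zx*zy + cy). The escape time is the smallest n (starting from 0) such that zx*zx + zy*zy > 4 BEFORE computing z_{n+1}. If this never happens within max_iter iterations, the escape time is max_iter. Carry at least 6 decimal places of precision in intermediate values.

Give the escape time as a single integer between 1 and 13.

Answer: 13

Derivation:
z_0 = 0 + 0i, c = -0.6960 + 0.4400i
Iter 1: z = -0.6960 + 0.4400i, |z|^2 = 0.6780
Iter 2: z = -0.4052 + -0.1725i, |z|^2 = 0.1939
Iter 3: z = -0.5616 + 0.5798i, |z|^2 = 0.6515
Iter 4: z = -0.7168 + -0.2112i, |z|^2 = 0.5584
Iter 5: z = -0.2268 + 0.7427i, |z|^2 = 0.6031
Iter 6: z = -1.1962 + 0.1030i, |z|^2 = 1.4415
Iter 7: z = 0.7242 + 0.1935i, |z|^2 = 0.5619
Iter 8: z = -0.2089 + 0.7202i, |z|^2 = 0.5624
Iter 9: z = -1.1711 + 0.1391i, |z|^2 = 1.3908
Iter 10: z = 0.6561 + 0.1143i, |z|^2 = 0.4436
Iter 11: z = -0.2786 + 0.5900i, |z|^2 = 0.4257
Iter 12: z = -0.9665 + 0.1113i, |z|^2 = 0.9465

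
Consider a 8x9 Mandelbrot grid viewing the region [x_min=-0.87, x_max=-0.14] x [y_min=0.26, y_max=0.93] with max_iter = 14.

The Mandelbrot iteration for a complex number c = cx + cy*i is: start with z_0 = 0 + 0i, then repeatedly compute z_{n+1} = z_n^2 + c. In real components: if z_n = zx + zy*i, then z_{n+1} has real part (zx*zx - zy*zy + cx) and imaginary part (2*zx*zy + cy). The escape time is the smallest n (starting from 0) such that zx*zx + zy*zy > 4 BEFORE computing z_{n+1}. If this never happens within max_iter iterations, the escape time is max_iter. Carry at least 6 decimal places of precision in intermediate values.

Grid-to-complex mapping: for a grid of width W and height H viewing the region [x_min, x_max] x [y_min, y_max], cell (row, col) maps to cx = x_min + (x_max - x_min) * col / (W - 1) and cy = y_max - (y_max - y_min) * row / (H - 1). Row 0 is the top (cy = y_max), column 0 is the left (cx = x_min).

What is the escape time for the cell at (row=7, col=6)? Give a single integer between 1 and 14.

z_0 = 0 + 0i, c = -0.2443 + 0.3438i
Iter 1: z = -0.2443 + 0.3438i, |z|^2 = 0.1778
Iter 2: z = -0.3028 + 0.1758i, |z|^2 = 0.1226
Iter 3: z = -0.1835 + 0.2373i, |z|^2 = 0.0900
Iter 4: z = -0.2669 + 0.2567i, |z|^2 = 0.1371
Iter 5: z = -0.2389 + 0.2067i, |z|^2 = 0.0998
Iter 6: z = -0.2299 + 0.2450i, |z|^2 = 0.1129
Iter 7: z = -0.2514 + 0.2311i, |z|^2 = 0.1166
Iter 8: z = -0.2345 + 0.2275i, |z|^2 = 0.1068
Iter 9: z = -0.2411 + 0.2370i, |z|^2 = 0.1143
Iter 10: z = -0.2424 + 0.2295i, |z|^2 = 0.1114
Iter 11: z = -0.2382 + 0.2325i, |z|^2 = 0.1108
Iter 12: z = -0.2416 + 0.2330i, |z|^2 = 0.1127
Iter 13: z = -0.2402 + 0.2312i, |z|^2 = 0.1111

Answer: 14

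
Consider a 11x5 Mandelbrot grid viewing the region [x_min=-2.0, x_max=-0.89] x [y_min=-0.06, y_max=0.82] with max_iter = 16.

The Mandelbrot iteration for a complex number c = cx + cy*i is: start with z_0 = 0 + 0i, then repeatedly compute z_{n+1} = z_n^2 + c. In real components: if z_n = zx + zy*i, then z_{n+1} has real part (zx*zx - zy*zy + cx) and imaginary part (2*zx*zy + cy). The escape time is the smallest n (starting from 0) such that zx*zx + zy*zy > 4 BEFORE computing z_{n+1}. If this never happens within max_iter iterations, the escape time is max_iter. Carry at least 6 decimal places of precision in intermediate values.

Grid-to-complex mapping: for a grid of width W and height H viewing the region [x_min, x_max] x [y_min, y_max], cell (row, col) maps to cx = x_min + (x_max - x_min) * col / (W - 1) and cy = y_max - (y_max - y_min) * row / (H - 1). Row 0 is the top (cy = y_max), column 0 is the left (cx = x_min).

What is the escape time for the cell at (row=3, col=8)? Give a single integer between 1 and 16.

z_0 = 0 + 0i, c = -1.1120 + 0.1600i
Iter 1: z = -1.1120 + 0.1600i, |z|^2 = 1.2621
Iter 2: z = 0.0989 + -0.1958i, |z|^2 = 0.0481
Iter 3: z = -1.1406 + 0.1212i, |z|^2 = 1.3156
Iter 4: z = 0.1742 + -0.1166i, |z|^2 = 0.0439
Iter 5: z = -1.0952 + 0.1194i, |z|^2 = 1.2138
Iter 6: z = 0.0733 + -0.1015i, |z|^2 = 0.0157
Iter 7: z = -1.1169 + 0.1451i, |z|^2 = 1.2686
Iter 8: z = 0.1145 + -0.1642i, |z|^2 = 0.0401
Iter 9: z = -1.1258 + 0.1224i, |z|^2 = 1.2825
Iter 10: z = 0.1405 + -0.1156i, |z|^2 = 0.0331
Iter 11: z = -1.1056 + 0.1275i, |z|^2 = 1.2387
Iter 12: z = 0.0941 + -0.1219i, |z|^2 = 0.0237
Iter 13: z = -1.1180 + 0.1370i, |z|^2 = 1.2687
Iter 14: z = 0.1191 + -0.1464i, |z|^2 = 0.0356
Iter 15: z = -1.1192 + 0.1251i, |z|^2 = 1.2684

Answer: 16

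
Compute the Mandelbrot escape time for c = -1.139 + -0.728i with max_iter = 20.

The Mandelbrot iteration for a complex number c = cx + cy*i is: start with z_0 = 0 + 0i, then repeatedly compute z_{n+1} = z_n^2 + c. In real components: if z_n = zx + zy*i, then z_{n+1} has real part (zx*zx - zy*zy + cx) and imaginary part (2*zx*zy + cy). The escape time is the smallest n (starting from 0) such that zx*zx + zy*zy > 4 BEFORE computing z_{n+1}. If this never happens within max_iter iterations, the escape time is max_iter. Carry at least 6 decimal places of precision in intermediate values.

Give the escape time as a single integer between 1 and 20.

Answer: 3

Derivation:
z_0 = 0 + 0i, c = -1.1390 + -0.7280i
Iter 1: z = -1.1390 + -0.7280i, |z|^2 = 1.8273
Iter 2: z = -0.3717 + 0.9304i, |z|^2 = 1.0037
Iter 3: z = -1.8665 + -1.4196i, |z|^2 = 5.4990
Escaped at iteration 3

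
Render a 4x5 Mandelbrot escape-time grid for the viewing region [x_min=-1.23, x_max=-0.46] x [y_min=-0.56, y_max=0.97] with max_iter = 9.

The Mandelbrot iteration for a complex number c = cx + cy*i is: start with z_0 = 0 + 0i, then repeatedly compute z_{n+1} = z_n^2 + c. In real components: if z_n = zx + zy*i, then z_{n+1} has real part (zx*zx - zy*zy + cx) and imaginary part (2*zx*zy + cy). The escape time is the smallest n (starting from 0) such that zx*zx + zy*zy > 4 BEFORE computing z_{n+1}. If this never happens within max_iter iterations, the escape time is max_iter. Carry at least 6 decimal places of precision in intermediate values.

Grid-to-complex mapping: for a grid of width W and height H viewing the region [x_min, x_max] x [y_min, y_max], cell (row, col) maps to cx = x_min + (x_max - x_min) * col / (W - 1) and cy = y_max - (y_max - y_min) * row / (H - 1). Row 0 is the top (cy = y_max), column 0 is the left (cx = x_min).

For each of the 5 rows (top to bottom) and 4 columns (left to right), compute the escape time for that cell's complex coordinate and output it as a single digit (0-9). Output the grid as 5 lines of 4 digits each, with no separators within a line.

Answer: 3344
3569
9999
9999
4569

Derivation:
(row=0, col=0): c = -1.2300 + 0.9700i → escape time 3
(row=0, col=1): c = -0.9733 + 0.9700i → escape time 3
(row=0, col=2): c = -0.7167 + 0.9700i → escape time 4
(row=0, col=3): c = -0.4600 + 0.9700i → escape time 4
(row=1, col=0): c = -1.2300 + 0.5875i → escape time 3
(row=1, col=1): c = -0.9733 + 0.5875i → escape time 5
(row=1, col=2): c = -0.7167 + 0.5875i → escape time 6
(row=1, col=3): c = -0.4600 + 0.5875i → escape time 9
(row=2, col=0): c = -1.2300 + 0.2050i → escape time 9
(row=2, col=1): c = -0.9733 + 0.2050i → escape time 9
(row=2, col=2): c = -0.7167 + 0.2050i → escape time 9
(row=2, col=3): c = -0.4600 + 0.2050i → escape time 9
(row=3, col=0): c = -1.2300 + -0.1775i → escape time 9
(row=3, col=1): c = -0.9733 + -0.1775i → escape time 9
(row=3, col=2): c = -0.7167 + -0.1775i → escape time 9
(row=3, col=3): c = -0.4600 + -0.1775i → escape time 9
(row=4, col=0): c = -1.2300 + -0.5600i → escape time 4
(row=4, col=1): c = -0.9733 + -0.5600i → escape time 5
(row=4, col=2): c = -0.7167 + -0.5600i → escape time 6
(row=4, col=3): c = -0.4600 + -0.5600i → escape time 9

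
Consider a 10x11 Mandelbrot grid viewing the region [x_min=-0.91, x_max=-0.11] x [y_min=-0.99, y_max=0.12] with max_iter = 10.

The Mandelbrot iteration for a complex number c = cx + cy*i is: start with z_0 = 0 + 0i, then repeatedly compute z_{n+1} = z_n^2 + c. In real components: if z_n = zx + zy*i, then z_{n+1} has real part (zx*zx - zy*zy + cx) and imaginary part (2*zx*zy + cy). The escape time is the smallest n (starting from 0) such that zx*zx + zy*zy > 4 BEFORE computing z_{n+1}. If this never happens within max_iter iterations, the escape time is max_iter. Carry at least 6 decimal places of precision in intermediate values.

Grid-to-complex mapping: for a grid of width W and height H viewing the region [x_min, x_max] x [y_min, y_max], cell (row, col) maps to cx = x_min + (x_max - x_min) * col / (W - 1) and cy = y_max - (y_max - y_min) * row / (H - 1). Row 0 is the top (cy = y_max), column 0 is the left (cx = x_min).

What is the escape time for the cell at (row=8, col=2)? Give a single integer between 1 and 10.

Answer: 4

Derivation:
z_0 = 0 + 0i, c = -0.7322 + -0.7680i
Iter 1: z = -0.7322 + -0.7680i, |z|^2 = 1.1260
Iter 2: z = -0.7859 + 0.3567i, |z|^2 = 0.7449
Iter 3: z = -0.2418 + -1.3286i, |z|^2 = 1.8238
Iter 4: z = -2.4391 + -0.1254i, |z|^2 = 5.9647
Escaped at iteration 4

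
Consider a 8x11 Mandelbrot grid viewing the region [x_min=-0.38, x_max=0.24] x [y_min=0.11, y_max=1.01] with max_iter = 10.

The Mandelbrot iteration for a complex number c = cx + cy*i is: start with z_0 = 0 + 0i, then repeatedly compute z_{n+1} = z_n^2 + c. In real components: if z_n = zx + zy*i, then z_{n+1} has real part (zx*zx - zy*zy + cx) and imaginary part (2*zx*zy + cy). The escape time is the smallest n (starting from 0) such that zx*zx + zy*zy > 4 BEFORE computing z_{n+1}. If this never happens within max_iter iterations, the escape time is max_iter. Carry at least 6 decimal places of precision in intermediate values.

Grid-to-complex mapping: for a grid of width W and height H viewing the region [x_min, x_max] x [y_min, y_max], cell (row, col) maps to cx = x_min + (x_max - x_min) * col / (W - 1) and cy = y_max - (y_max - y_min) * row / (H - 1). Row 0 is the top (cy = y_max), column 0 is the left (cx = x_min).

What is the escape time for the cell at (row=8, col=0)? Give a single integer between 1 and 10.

z_0 = 0 + 0i, c = -0.3800 + 0.2900i
Iter 1: z = -0.3800 + 0.2900i, |z|^2 = 0.2285
Iter 2: z = -0.3197 + 0.0696i, |z|^2 = 0.1071
Iter 3: z = -0.2826 + 0.2455i, |z|^2 = 0.1402
Iter 4: z = -0.3604 + 0.1512i, |z|^2 = 0.1527
Iter 5: z = -0.2730 + 0.1810i, |z|^2 = 0.1073
Iter 6: z = -0.3382 + 0.1912i, |z|^2 = 0.1510
Iter 7: z = -0.3021 + 0.1607i, |z|^2 = 0.1171
Iter 8: z = -0.3145 + 0.1929i, |z|^2 = 0.1361
Iter 9: z = -0.3183 + 0.1687i, |z|^2 = 0.1298

Answer: 10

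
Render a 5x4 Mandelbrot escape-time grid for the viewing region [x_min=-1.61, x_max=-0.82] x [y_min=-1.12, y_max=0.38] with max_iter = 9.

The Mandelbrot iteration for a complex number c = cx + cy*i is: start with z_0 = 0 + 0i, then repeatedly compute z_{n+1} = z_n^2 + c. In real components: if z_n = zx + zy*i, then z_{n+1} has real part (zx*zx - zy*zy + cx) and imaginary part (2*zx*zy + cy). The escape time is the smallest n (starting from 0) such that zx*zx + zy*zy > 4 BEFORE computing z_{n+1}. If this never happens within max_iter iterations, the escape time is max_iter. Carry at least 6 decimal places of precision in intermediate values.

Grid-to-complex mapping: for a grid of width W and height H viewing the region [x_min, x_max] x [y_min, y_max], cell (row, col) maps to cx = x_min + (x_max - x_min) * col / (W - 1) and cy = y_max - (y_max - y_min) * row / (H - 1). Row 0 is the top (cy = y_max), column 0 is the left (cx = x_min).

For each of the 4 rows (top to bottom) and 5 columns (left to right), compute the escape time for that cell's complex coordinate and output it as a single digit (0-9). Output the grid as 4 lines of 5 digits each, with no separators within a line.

(row=0, col=0): c = -1.6100 + 0.3800i → escape time 4
(row=0, col=1): c = -1.4125 + 0.3800i → escape time 5
(row=0, col=2): c = -1.2150 + 0.3800i → escape time 8
(row=0, col=3): c = -1.0175 + 0.3800i → escape time 9
(row=0, col=4): c = -0.8200 + 0.3800i → escape time 7
(row=1, col=0): c = -1.6100 + -0.1200i → escape time 6
(row=1, col=1): c = -1.4125 + -0.1200i → escape time 9
(row=1, col=2): c = -1.2150 + -0.1200i → escape time 9
(row=1, col=3): c = -1.0175 + -0.1200i → escape time 9
(row=1, col=4): c = -0.8200 + -0.1200i → escape time 9
(row=2, col=0): c = -1.6100 + -0.6200i → escape time 3
(row=2, col=1): c = -1.4125 + -0.6200i → escape time 3
(row=2, col=2): c = -1.2150 + -0.6200i → escape time 3
(row=2, col=3): c = -1.0175 + -0.6200i → escape time 4
(row=2, col=4): c = -0.8200 + -0.6200i → escape time 5
(row=3, col=0): c = -1.6100 + -1.1200i → escape time 2
(row=3, col=1): c = -1.4125 + -1.1200i → escape time 2
(row=3, col=2): c = -1.2150 + -1.1200i → escape time 3
(row=3, col=3): c = -1.0175 + -1.1200i → escape time 3
(row=3, col=4): c = -0.8200 + -1.1200i → escape time 3

Answer: 45897
69999
33345
22333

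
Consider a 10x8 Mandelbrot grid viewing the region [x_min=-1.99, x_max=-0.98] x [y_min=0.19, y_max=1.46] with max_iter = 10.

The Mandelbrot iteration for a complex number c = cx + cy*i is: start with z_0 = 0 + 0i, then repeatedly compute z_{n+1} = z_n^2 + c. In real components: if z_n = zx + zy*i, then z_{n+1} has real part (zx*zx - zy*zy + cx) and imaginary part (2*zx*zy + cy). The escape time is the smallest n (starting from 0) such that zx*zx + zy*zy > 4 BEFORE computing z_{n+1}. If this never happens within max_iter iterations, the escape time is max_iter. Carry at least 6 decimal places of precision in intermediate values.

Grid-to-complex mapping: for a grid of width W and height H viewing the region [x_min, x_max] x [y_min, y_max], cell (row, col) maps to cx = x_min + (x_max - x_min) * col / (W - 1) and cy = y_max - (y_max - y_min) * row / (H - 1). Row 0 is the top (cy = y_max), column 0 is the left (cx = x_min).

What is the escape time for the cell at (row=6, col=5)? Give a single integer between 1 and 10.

z_0 = 0 + 0i, c = -1.4289 + 0.3714i
Iter 1: z = -1.4289 + 0.3714i, |z|^2 = 2.1797
Iter 2: z = 0.4749 + -0.6900i, |z|^2 = 0.7017
Iter 3: z = -1.6795 + -0.2839i, |z|^2 = 2.9014
Iter 4: z = 1.3113 + 1.3252i, |z|^2 = 3.4756
Iter 5: z = -1.4654 + 3.8468i, |z|^2 = 16.9454
Escaped at iteration 5

Answer: 5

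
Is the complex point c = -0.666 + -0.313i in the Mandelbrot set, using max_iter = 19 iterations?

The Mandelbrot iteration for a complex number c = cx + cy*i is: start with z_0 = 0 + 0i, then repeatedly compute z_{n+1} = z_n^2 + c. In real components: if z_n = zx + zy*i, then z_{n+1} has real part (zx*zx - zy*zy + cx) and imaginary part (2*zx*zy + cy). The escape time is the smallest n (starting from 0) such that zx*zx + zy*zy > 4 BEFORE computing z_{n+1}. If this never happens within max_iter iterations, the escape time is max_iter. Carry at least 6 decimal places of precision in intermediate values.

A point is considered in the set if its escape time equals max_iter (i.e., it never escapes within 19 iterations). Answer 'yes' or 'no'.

z_0 = 0 + 0i, c = -0.6660 + -0.3130i
Iter 1: z = -0.6660 + -0.3130i, |z|^2 = 0.5415
Iter 2: z = -0.3204 + 0.1039i, |z|^2 = 0.1135
Iter 3: z = -0.5741 + -0.3796i, |z|^2 = 0.4737
Iter 4: z = -0.4805 + 0.1229i, |z|^2 = 0.2459
Iter 5: z = -0.4503 + -0.4311i, |z|^2 = 0.3886
Iter 6: z = -0.6491 + 0.0752i, |z|^2 = 0.4270
Iter 7: z = -0.2503 + -0.4106i, |z|^2 = 0.2313
Iter 8: z = -0.7719 + -0.1074i, |z|^2 = 0.6074
Iter 9: z = -0.0817 + -0.1472i, |z|^2 = 0.0283
Iter 10: z = -0.6810 + -0.2890i, |z|^2 = 0.5472
Iter 11: z = -0.2858 + 0.0806i, |z|^2 = 0.0882
Iter 12: z = -0.5908 + -0.3590i, |z|^2 = 0.4780
Iter 13: z = -0.4458 + 0.1113i, |z|^2 = 0.2111
Iter 14: z = -0.4796 + -0.4122i, |z|^2 = 0.3999
Iter 15: z = -0.6059 + 0.0824i, |z|^2 = 0.3739
Iter 16: z = -0.3057 + -0.4129i, |z|^2 = 0.2639
Iter 17: z = -0.7430 + -0.0606i, |z|^2 = 0.5557
Iter 18: z = -0.1176 + -0.2230i, |z|^2 = 0.0635
Did not escape in 19 iterations → in set

Answer: yes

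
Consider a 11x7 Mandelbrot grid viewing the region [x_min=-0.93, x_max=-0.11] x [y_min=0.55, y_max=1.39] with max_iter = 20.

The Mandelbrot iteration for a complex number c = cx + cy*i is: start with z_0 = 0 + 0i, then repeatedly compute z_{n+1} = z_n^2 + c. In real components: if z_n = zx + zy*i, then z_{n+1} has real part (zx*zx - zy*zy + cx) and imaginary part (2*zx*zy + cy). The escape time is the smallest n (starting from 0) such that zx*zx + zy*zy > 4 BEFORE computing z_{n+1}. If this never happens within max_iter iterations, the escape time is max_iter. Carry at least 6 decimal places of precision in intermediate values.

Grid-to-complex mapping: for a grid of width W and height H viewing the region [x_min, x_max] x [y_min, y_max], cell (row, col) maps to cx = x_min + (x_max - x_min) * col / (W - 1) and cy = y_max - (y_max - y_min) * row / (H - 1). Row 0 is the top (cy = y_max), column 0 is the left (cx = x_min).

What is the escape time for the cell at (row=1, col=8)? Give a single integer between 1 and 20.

Answer: 3

Derivation:
z_0 = 0 + 0i, c = -0.2740 + 1.2500i
Iter 1: z = -0.2740 + 1.2500i, |z|^2 = 1.6376
Iter 2: z = -1.7614 + 0.5650i, |z|^2 = 3.4218
Iter 3: z = 2.5094 + -0.7404i, |z|^2 = 6.8452
Escaped at iteration 3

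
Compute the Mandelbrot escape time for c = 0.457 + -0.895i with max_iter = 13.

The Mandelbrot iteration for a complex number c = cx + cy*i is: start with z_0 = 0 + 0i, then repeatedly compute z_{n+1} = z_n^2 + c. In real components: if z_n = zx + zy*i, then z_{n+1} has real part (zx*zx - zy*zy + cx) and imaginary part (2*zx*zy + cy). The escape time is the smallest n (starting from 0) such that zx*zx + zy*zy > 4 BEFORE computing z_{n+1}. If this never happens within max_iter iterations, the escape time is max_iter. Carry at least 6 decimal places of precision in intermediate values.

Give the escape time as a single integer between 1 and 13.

Answer: 3

Derivation:
z_0 = 0 + 0i, c = 0.4570 + -0.8950i
Iter 1: z = 0.4570 + -0.8950i, |z|^2 = 1.0099
Iter 2: z = -0.1352 + -1.7130i, |z|^2 = 2.9527
Iter 3: z = -2.4592 + -0.4319i, |z|^2 = 6.2342
Escaped at iteration 3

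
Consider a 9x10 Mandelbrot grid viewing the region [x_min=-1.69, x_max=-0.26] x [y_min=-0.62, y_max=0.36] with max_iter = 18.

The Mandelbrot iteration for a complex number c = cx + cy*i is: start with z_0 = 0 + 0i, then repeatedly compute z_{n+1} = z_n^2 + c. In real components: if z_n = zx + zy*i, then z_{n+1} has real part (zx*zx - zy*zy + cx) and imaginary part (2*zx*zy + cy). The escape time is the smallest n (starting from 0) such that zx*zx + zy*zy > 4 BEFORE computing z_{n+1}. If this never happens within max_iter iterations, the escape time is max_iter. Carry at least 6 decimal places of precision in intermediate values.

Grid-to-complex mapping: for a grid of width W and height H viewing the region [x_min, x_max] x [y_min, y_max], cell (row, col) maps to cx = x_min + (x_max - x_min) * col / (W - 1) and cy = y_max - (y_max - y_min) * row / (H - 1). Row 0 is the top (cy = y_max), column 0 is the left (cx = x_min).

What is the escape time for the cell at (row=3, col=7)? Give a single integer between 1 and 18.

z_0 = 0 + 0i, c = -0.4387 + 0.0333i
Iter 1: z = -0.4387 + 0.0333i, |z|^2 = 0.1936
Iter 2: z = -0.2474 + 0.0041i, |z|^2 = 0.0612
Iter 3: z = -0.3776 + 0.0313i, |z|^2 = 0.1435
Iter 4: z = -0.2972 + 0.0097i, |z|^2 = 0.0884
Iter 5: z = -0.3505 + 0.0276i, |z|^2 = 0.1236
Iter 6: z = -0.3166 + 0.0140i, |z|^2 = 0.1005
Iter 7: z = -0.3387 + 0.0245i, |z|^2 = 0.1153
Iter 8: z = -0.3246 + 0.0168i, |z|^2 = 0.1057
Iter 9: z = -0.3336 + 0.0225i, |z|^2 = 0.1118
Iter 10: z = -0.3279 + 0.0184i, |z|^2 = 0.1079
Iter 11: z = -0.3315 + 0.0213i, |z|^2 = 0.1104
Iter 12: z = -0.3293 + 0.0192i, |z|^2 = 0.1088
Iter 13: z = -0.3307 + 0.0207i, |z|^2 = 0.1098
Iter 14: z = -0.3298 + 0.0197i, |z|^2 = 0.1092
Iter 15: z = -0.3304 + 0.0204i, |z|^2 = 0.1095
Iter 16: z = -0.3300 + 0.0199i, |z|^2 = 0.1093
Iter 17: z = -0.3302 + 0.0202i, |z|^2 = 0.1095

Answer: 18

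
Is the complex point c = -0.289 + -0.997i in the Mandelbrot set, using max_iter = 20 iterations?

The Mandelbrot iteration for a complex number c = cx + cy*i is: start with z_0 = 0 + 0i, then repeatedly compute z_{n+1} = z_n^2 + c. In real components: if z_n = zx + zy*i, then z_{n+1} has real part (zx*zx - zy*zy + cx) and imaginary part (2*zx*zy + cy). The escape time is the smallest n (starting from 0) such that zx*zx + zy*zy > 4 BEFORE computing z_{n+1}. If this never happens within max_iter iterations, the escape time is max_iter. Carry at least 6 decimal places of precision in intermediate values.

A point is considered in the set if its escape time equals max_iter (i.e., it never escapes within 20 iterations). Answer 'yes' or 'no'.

Answer: no

Derivation:
z_0 = 0 + 0i, c = -0.2890 + -0.9970i
Iter 1: z = -0.2890 + -0.9970i, |z|^2 = 1.0775
Iter 2: z = -1.1995 + -0.4207i, |z|^2 = 1.6158
Iter 3: z = 0.9728 + 0.0123i, |z|^2 = 0.9464
Iter 4: z = 0.6571 + -0.9730i, |z|^2 = 1.3785
Iter 5: z = -0.8040 + -2.2757i, |z|^2 = 5.8253
Escaped at iteration 5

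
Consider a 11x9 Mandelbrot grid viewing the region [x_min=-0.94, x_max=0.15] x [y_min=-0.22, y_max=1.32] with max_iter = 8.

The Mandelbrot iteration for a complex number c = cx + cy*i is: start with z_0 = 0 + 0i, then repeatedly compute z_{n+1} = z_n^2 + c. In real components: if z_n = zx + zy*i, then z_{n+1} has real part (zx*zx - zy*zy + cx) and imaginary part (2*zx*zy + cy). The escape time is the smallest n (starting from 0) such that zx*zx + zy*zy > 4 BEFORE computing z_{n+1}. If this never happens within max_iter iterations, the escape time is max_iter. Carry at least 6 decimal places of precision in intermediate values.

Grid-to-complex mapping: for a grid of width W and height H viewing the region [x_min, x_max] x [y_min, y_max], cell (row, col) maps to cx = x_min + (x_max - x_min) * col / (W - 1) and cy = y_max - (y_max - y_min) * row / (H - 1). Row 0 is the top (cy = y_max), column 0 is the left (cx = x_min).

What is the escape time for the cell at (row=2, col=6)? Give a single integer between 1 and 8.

Answer: 6

Derivation:
z_0 = 0 + 0i, c = -0.2860 + 0.9350i
Iter 1: z = -0.2860 + 0.9350i, |z|^2 = 0.9560
Iter 2: z = -1.0784 + 0.4002i, |z|^2 = 1.3232
Iter 3: z = 0.7169 + 0.0719i, |z|^2 = 0.5191
Iter 4: z = 0.2227 + 1.0380i, |z|^2 = 1.1271
Iter 5: z = -1.3139 + 1.3974i, |z|^2 = 3.6791
Iter 6: z = -0.5124 + -2.7372i, |z|^2 = 7.7545
Escaped at iteration 6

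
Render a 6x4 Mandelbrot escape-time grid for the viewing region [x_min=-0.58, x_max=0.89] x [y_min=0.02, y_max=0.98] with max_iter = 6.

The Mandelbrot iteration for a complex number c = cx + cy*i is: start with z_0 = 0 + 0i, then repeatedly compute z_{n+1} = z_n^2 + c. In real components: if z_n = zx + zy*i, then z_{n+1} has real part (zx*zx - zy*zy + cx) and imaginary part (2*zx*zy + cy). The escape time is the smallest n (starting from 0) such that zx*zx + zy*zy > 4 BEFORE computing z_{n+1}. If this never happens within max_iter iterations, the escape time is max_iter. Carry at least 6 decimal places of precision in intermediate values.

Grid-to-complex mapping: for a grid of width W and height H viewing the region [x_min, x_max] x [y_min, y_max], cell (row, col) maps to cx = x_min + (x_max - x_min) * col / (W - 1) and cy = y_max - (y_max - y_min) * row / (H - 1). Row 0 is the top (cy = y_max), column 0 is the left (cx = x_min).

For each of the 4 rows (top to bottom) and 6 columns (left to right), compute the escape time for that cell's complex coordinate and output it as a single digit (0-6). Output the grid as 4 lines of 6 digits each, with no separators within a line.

(row=0, col=0): c = -0.5800 + 0.9800i → escape time 4
(row=0, col=1): c = -0.2860 + 0.9800i → escape time 5
(row=0, col=2): c = 0.0080 + 0.9800i → escape time 6
(row=0, col=3): c = 0.3020 + 0.9800i → escape time 3
(row=0, col=4): c = 0.5960 + 0.9800i → escape time 2
(row=0, col=5): c = 0.8900 + 0.9800i → escape time 2
(row=1, col=0): c = -0.5800 + 0.6600i → escape time 6
(row=1, col=1): c = -0.2860 + 0.6600i → escape time 6
(row=1, col=2): c = 0.0080 + 0.6600i → escape time 6
(row=1, col=3): c = 0.3020 + 0.6600i → escape time 6
(row=1, col=4): c = 0.5960 + 0.6600i → escape time 3
(row=1, col=5): c = 0.8900 + 0.6600i → escape time 2
(row=2, col=0): c = -0.5800 + 0.3400i → escape time 6
(row=2, col=1): c = -0.2860 + 0.3400i → escape time 6
(row=2, col=2): c = 0.0080 + 0.3400i → escape time 6
(row=2, col=3): c = 0.3020 + 0.3400i → escape time 6
(row=2, col=4): c = 0.5960 + 0.3400i → escape time 4
(row=2, col=5): c = 0.8900 + 0.3400i → escape time 3
(row=3, col=0): c = -0.5800 + 0.0200i → escape time 6
(row=3, col=1): c = -0.2860 + 0.0200i → escape time 6
(row=3, col=2): c = 0.0080 + 0.0200i → escape time 6
(row=3, col=3): c = 0.3020 + 0.0200i → escape time 6
(row=3, col=4): c = 0.5960 + 0.0200i → escape time 4
(row=3, col=5): c = 0.8900 + 0.0200i → escape time 3

Answer: 456322
666632
666643
666643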